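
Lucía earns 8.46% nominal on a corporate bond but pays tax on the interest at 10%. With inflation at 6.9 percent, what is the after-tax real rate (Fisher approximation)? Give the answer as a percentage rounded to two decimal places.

After-tax nominal return = 8.46% × (1 − 0.1) = 7.6140%.
r ≈ 7.6140% − 6.9% → 0.71%.

0.71%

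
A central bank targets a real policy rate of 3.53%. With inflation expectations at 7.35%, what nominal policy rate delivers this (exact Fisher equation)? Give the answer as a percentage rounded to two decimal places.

11.14%

(1 + i) = (1 + r)(1 + π) = 1.03530 × 1.07350 = 1.11139455
i = 1.11139455 − 1, so the required nominal rate is 11.14%.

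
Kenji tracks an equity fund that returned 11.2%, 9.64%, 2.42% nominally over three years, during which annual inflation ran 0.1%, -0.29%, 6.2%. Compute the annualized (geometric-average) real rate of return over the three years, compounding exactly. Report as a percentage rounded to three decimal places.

5.614%

Nominal growth factor = 1.1120 × 1.0964 × 1.0242 = 1.24870136
Price-level growth factor = 1.0010 × 0.9971 × 1.0620 = 1.05997912
Real growth factor = 1.24870136 / 1.05997912 = 1.17804336
Annualized real rate = 1.17804336^(1/3) − 1 = 5.6137% → 5.614%.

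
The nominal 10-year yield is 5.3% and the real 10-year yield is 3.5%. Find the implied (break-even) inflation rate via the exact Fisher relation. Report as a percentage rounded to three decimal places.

1.739%

(1 + π) = (1 + i)/(1 + r) = 1.05300 / 1.03500 = 1.017391
Break-even inflation = 1.017391 − 1 → 1.739%.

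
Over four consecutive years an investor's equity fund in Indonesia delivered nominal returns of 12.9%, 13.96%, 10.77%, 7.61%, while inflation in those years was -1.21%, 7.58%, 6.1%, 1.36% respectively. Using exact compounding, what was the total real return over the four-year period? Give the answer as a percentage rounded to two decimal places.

34.18%

Compound the nominal returns: 1.1290 × 1.1396 × 1.1077 × 1.0761 = 1.533632.
Compound inflation: 0.9879 × 1.0758 × 1.0610 × 1.0136 = 1.142948.
Deflate: 1.533632 / 1.142948 = 1.341821.
Total real return = 1.341821 − 1 → 34.18%.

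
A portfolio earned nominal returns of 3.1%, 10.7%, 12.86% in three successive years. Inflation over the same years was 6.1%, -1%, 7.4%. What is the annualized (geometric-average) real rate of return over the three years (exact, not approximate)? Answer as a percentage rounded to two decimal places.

Compound the nominal returns: 1.0310 × 1.1070 × 1.1286 = 1.28809037.
Compound inflation: 1.0610 × 0.9900 × 1.0740 = 1.12811886.
Deflate: 1.28809037 / 1.12811886 = 1.14180377.
Annualized real rate = 1.14180377^(1/3) − 1 = 4.5195% → 4.52%.

4.52%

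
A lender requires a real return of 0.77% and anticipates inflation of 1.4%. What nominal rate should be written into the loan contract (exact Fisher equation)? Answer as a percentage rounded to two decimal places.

2.18%

(1 + i) = (1 + r)(1 + π) = 1.00770 × 1.01400 = 1.0218078
i = 1.0218078 − 1, so the required nominal rate is 2.18%.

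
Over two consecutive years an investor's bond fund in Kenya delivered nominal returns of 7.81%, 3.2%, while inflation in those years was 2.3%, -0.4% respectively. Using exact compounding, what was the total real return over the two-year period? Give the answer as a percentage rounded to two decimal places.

9.20%

Compound the nominal returns: 1.0781 × 1.0320 = 1.112599.
Compound inflation: 1.0230 × 0.9960 = 1.018908.
Deflate: 1.112599 / 1.018908 = 1.091953.
Total real return = 1.091953 − 1 → 9.20%.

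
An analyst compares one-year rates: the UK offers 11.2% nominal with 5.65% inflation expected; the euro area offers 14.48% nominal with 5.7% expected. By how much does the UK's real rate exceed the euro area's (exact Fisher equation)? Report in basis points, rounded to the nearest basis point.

The UK: (1 + 0.1120)/(1 + 0.0565) − 1 = 5.2532%
The euro area: (1 + 0.1448)/(1 + 0.0570) − 1 = 8.3065%
Differential = 5.2532% − 8.3065% = -3.0533% → -305 basis points.

-305 basis points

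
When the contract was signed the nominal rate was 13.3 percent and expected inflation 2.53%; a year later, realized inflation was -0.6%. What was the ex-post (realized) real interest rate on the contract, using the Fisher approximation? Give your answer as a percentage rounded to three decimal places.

13.900%

Ex-post: 13.3% − (-0.6%) = 13.900%
So the realized real rate is 13.900%.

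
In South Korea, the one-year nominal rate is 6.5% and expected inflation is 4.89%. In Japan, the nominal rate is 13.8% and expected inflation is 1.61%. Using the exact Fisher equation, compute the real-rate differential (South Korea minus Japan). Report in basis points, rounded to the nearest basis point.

-1046 basis points

South Korea: (1 + 0.0650)/(1 + 0.0489) − 1 = 1.5349%
Japan: (1 + 0.1380)/(1 + 0.0161) − 1 = 11.9969%
Differential = 1.5349% − 11.9969% = -10.4619% → -1046 basis points.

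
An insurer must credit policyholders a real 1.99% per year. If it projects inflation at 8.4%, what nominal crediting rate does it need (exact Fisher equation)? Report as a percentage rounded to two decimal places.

10.56%

(1 + i) = (1 + r)(1 + π) = 1.01990 × 1.08400 = 1.1055716
i = 1.1055716 − 1, so the required nominal rate is 10.56%.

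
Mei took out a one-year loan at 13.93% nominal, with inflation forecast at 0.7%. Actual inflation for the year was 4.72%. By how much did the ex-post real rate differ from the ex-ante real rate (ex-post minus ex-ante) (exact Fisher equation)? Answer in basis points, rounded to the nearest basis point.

-434 basis points

Ex-ante: (1 + 0.1393)/(1 + 0.0070) − 1 = 13.1380%
Ex-post: (1 + 0.1393)/(1 + 0.0472) − 1 = 8.7949%
Difference (ex-post − ex-ante) = -4.3432% → -434 basis points.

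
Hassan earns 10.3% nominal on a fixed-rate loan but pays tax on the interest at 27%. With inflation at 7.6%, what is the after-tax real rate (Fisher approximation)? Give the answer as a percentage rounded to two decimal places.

After-tax nominal return = 10.3% × (1 − 0.27) = 7.5190%.
r ≈ 7.5190% − 7.6% → -0.08%.

-0.08%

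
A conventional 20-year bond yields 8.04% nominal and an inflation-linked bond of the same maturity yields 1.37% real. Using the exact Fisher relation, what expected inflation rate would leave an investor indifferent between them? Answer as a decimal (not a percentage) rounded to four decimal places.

0.0658

(1 + π) = (1 + i)/(1 + r) = 1.08040 / 1.01370 = 1.065799
Break-even inflation = 1.065799 − 1 → 0.0658.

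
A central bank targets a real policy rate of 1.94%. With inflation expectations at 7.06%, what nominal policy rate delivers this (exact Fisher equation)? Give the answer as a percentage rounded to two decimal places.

(1 + i) = (1 + r)(1 + π) = 1.01940 × 1.07060 = 1.09136964
i = 1.09136964 − 1, so the required nominal rate is 9.14%.

9.14%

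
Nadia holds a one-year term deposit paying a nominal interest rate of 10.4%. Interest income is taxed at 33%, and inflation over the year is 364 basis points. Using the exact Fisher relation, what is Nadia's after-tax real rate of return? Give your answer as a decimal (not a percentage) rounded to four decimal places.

After-tax nominal return = 10.4% × (1 − 0.33) = 6.9680%.
1 + r = 1.06968 / 1.03640 = 1.032111
After-tax real rate = 1.032111 − 1 → 0.0321.

0.0321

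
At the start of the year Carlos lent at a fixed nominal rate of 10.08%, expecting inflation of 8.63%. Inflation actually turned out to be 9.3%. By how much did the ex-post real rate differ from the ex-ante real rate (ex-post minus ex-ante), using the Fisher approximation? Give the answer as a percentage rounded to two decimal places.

-0.67%

Ex-ante: 10.08% − 8.63% = 1.450%
Ex-post: 10.08% − 9.3% = 0.780%
Difference (ex-post − ex-ante) = -0.6700% → -0.67%.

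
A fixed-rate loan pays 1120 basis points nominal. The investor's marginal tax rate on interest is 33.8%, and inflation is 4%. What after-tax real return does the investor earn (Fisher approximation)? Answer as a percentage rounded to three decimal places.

After-tax nominal return = 11.2% × (1 − 0.338) = 7.4144%.
r ≈ 7.4144% − 4% → 3.414%.

3.414%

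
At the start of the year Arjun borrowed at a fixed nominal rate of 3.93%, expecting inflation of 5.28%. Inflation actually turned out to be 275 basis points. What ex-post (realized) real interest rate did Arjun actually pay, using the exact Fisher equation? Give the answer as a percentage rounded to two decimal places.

Ex-post: (1 + 0.0393)/(1 + 0.0275) − 1 = 1.1484%
So the realized real rate is 1.15%.

1.15%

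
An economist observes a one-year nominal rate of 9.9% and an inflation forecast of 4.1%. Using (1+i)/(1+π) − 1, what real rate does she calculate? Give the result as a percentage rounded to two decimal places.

5.57%

By the Fisher equation, 1 + r = (1 + i)/(1 + π).
1 + r = 1.09900 / 1.04100 = 1.055716
r = 1.055716 − 1 = 5.5716%, i.e. 5.57%.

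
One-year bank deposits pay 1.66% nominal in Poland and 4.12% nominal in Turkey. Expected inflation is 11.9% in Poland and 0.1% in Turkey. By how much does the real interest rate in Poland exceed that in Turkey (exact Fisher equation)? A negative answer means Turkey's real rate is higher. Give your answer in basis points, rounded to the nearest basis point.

-1317 basis points

Poland: (1 + 0.0166)/(1 + 0.1190) − 1 = -9.1510%
Turkey: (1 + 0.0412)/(1 + 0.0010) − 1 = 4.0160%
Differential = -9.1510% − 4.0160% = -13.1670% → -1317 basis points.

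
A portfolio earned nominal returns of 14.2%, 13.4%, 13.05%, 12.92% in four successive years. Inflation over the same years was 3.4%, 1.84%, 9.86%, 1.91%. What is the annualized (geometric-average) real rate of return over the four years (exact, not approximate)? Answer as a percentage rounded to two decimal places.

Compound the nominal returns: 1.1420 × 1.1340 × 1.1305 × 1.1292 = 1.65318172.
Compound inflation: 1.0340 × 1.0184 × 1.0986 × 1.0191 = 1.17894983.
Deflate: 1.65318172 / 1.17894983 = 1.40224942.
Annualized real rate = 1.40224942^(1/4) − 1 = 8.8194% → 8.82%.

8.82%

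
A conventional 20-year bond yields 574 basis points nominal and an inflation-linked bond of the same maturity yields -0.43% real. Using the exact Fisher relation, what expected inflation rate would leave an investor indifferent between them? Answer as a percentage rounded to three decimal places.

(1 + π) = (1 + i)/(1 + r) = 1.05740 / 0.99570 = 1.061966
Break-even inflation = 1.061966 − 1 → 6.197%.

6.197%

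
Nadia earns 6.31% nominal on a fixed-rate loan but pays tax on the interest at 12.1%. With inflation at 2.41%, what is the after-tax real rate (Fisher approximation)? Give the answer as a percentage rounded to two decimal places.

After-tax nominal return = 6.31% × (1 − 0.121) = 5.54649%.
r ≈ 5.54649% − 2.41% → 3.14%.

3.14%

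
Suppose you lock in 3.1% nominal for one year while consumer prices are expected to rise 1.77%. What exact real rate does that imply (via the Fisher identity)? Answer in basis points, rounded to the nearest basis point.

131 basis points

By the Fisher identity, 1 + r = (1 + i)/(1 + π).
1 + r = 1.03100 / 1.01770 = 1.013069
r = 1.013069 − 1 = 1.3069%, i.e. 131 basis points.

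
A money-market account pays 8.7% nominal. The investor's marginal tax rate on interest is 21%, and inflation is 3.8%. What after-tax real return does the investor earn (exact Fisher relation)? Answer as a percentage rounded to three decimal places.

2.961%

After-tax nominal return = 8.7% × (1 − 0.21) = 6.8730%.
1 + r = 1.06873 / 1.03800 = 1.02960501
After-tax real rate = 1.02960501 − 1 → 2.961%.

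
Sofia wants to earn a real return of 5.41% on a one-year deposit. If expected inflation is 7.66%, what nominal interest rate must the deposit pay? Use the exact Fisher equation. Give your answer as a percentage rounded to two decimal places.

13.48%

(1 + i) = (1 + r)(1 + π) = 1.05410 × 1.07660 = 1.13484406
i = 1.13484406 − 1, so the required nominal rate is 13.48%.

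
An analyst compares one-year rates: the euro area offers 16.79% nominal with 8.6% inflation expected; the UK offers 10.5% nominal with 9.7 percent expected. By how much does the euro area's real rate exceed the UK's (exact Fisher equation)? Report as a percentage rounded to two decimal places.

6.81%

The euro area: (1 + 0.1679)/(1 + 0.0860) − 1 = 7.5414%
The UK: (1 + 0.1050)/(1 + 0.0970) − 1 = 0.7293%
Differential = 7.5414% − 0.7293% = 6.8122% → 6.81%.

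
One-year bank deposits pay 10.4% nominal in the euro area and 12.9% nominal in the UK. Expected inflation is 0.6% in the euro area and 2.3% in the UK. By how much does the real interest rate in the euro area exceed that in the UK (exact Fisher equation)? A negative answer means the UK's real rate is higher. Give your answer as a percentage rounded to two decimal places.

The euro area: (1 + 0.1040)/(1 + 0.0060) − 1 = 9.7416%
The UK: (1 + 0.1290)/(1 + 0.0230) − 1 = 10.3617%
Differential = 9.7416% − 10.3617% = -0.6201% → -0.62%.

-0.62%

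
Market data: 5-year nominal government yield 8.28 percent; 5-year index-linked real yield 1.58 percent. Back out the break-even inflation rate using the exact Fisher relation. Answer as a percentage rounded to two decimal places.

(1 + π) = (1 + i)/(1 + r) = 1.08280 / 1.01580 = 1.065958
Break-even inflation = 1.065958 − 1 → 6.60%.

6.60%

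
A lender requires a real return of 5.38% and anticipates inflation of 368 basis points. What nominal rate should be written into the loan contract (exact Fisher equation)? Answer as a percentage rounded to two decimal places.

9.26%

(1 + i) = (1 + r)(1 + π) = 1.05380 × 1.03680 = 1.09257984
i = 1.09257984 − 1, so the required nominal rate is 9.26%.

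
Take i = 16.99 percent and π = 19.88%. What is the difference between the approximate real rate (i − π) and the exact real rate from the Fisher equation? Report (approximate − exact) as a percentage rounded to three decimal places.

-0.479%

Approximate: r ≈ 16.990% − 19.880% = -2.8900%
Exact: (1 + 0.1699)/(1 + 0.1988) − 1 = -2.4107%
Error = -2.8900% − (-2.4107%) = -0.4793% → -0.479%.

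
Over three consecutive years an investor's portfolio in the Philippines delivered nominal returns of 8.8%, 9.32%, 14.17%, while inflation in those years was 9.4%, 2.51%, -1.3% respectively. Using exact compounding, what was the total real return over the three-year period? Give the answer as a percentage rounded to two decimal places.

Compound the nominal returns: 1.0880 × 1.0932 × 1.1417 = 1.357940.
Compound inflation: 1.0940 × 1.0251 × 0.9870 = 1.106880.
Deflate: 1.357940 / 1.106880 = 1.226817.
Total real return = 1.226817 − 1 → 22.68%.

22.68%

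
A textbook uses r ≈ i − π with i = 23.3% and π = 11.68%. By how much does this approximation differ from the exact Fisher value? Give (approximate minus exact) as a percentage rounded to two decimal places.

Approximate: r ≈ 23.300% − 11.680% = 11.6200%
Exact: (1 + 0.2330)/(1 + 0.1168) − 1 = 10.4047%
Error = 11.6200% − 10.4047% = 1.2153% → 1.22%.

1.22%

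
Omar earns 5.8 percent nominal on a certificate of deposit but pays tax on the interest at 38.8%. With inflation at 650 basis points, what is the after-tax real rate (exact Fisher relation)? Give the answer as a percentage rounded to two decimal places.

-2.77%

After-tax nominal return = 5.8% × (1 − 0.388) = 3.5496%.
1 + r = 1.035496 / 1.06500 = 0.972297
After-tax real rate = 0.972297 − 1 → -2.77%.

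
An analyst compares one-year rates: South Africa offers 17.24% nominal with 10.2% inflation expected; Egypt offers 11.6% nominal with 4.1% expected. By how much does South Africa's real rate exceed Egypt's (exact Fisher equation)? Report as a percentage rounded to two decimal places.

South Africa: (1 + 0.1724)/(1 + 0.1020) − 1 = 6.3884%
Egypt: (1 + 0.1160)/(1 + 0.0410) − 1 = 7.2046%
Differential = 6.3884% − 7.2046% = -0.8162% → -0.82%.

-0.82%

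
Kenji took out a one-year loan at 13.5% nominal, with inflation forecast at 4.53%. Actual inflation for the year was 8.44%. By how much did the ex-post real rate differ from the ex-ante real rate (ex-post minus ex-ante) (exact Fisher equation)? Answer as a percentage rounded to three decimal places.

Ex-ante: (1 + 0.1350)/(1 + 0.0453) − 1 = 8.5813%
Ex-post: (1 + 0.1350)/(1 + 0.0844) − 1 = 4.6662%
Difference (ex-post − ex-ante) = -3.9151% → -3.915%.

-3.915%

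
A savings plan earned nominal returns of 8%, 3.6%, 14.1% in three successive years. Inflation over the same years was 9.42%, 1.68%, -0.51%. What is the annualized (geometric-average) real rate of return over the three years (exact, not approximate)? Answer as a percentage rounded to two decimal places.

Compound the nominal returns: 1.0800 × 1.0360 × 1.1410 = 1.27664208.
Compound inflation: 1.0942 × 1.0168 × 0.9949 = 1.10690839.
Deflate: 1.27664208 / 1.10690839 = 1.15334032.
Annualized real rate = 1.15334032^(1/3) − 1 = 4.8703% → 4.87%.

4.87%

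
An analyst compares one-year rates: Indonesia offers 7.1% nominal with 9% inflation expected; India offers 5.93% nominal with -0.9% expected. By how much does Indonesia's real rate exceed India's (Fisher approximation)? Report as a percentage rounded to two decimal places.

Indonesia: 7.1% − 9% = -1.900%
India: 5.93% − (-0.9%) = 6.830%
Differential = -8.730% → -8.73%.

-8.73%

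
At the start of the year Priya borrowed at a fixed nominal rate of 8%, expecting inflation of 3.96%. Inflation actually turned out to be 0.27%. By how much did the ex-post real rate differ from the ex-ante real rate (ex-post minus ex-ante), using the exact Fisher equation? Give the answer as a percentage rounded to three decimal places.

Ex-ante: (1 + 0.0800)/(1 + 0.0396) − 1 = 3.8861%
Ex-post: (1 + 0.0800)/(1 + 0.0027) − 1 = 7.7092%
Difference (ex-post − ex-ante) = 3.8231% → 3.823%.

3.823%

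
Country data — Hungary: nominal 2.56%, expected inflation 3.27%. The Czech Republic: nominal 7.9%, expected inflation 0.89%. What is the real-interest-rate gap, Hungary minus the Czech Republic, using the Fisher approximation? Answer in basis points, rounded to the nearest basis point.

-772 basis points

Hungary: 2.56% − 3.27% = -0.710%
The Czech Republic: 7.9% − 0.89% = 7.010%
Differential = -7.720% → -772 basis points.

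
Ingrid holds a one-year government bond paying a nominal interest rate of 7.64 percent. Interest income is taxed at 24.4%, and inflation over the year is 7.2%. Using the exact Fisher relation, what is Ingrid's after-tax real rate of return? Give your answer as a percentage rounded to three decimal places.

After-tax nominal return = 7.64% × (1 − 0.244) = 5.77584%.
1 + r = 1.0577584 / 1.07200 = 0.9867149
After-tax real rate = 0.9867149 − 1 → -1.329%.

-1.329%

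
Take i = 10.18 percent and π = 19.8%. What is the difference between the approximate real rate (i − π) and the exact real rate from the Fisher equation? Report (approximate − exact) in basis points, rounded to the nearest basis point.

Approximate: r ≈ 10.180% − 19.800% = -9.6200%
Exact: (1 + 0.1018)/(1 + 0.1980) − 1 = -8.0301%
Error = -9.6200% − (-8.0301%) = -1.5899% → -159 basis points.

-159 basis points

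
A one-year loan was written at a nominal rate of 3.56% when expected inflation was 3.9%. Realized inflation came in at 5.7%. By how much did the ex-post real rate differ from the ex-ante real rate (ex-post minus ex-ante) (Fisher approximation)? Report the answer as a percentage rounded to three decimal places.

-1.800%

Ex-ante: 3.56% − 3.9% = -0.340%
Ex-post: 3.56% − 5.7% = -2.140%
Difference (ex-post − ex-ante) = -1.8000% → -1.800%.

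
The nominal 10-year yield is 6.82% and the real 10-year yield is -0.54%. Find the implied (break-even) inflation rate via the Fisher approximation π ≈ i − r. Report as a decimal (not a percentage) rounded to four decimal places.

π ≈ i − r = 6.82% − (-0.54%) → 0.0736.

0.0736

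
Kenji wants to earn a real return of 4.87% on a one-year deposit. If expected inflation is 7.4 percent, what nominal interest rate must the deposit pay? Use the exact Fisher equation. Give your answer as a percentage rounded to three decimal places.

(1 + i) = (1 + r)(1 + π) = 1.04870 × 1.07400 = 1.1263038
i = 1.1263038 − 1, so the required nominal rate is 12.630%.

12.630%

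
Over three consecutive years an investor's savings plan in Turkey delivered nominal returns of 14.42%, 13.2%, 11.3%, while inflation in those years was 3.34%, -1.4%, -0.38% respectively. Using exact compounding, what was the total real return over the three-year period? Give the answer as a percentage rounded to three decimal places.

42.021%

Compound the nominal returns: 1.1442 × 1.1320 × 1.1130 = 1.441596.
Compound inflation: 1.0334 × 0.9860 × 0.9962 = 1.015060.
Deflate: 1.441596 / 1.015060 = 1.420207.
Total real return = 1.420207 − 1 → 42.021%.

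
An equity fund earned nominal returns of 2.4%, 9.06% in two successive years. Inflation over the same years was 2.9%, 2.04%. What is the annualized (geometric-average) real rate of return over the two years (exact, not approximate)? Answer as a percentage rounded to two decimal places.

3.13%

Compound the nominal returns: 1.0240 × 1.0906 = 1.11677440.
Compound inflation: 1.0290 × 1.0204 = 1.04999160.
Deflate: 1.11677440 / 1.04999160 = 1.06360318.
Annualized real rate = 1.06360318^(1/2) − 1 = 3.1311% → 3.13%.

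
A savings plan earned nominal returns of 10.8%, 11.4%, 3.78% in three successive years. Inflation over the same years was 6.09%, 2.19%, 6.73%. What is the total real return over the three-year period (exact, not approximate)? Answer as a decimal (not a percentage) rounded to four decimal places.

Nominal growth factor = 1.1080 × 1.1140 × 1.0378 = 1.280969
Price-level growth factor = 1.0609 × 1.0219 × 1.0673 = 1.157096
Real growth factor = 1.280969 / 1.157096 = 1.107055
Total real return = 1.107055 − 1 → 0.1071.

0.1071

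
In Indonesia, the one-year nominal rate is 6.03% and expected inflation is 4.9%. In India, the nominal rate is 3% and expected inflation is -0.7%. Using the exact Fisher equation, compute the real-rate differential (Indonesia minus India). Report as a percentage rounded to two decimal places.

Indonesia: (1 + 0.0603)/(1 + 0.0490) − 1 = 1.0772%
India: (1 + 0.0300)/(1 − 0.0070) − 1 = 3.7261%
Differential = 1.0772% − 3.7261% = -2.6489% → -2.65%.

-2.65%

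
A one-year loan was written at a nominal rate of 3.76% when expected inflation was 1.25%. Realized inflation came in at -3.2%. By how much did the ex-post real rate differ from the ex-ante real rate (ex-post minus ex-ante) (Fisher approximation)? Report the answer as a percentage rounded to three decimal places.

4.450%

Ex-ante: 3.76% − 1.25% = 2.510%
Ex-post: 3.76% − (-3.2%) = 6.960%
Difference (ex-post − ex-ante) = 4.4500% → 4.450%.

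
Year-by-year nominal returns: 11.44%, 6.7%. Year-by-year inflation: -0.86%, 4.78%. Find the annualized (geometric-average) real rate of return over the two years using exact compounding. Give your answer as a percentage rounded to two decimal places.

Compound the nominal returns: 1.1144 × 1.0670 = 1.18906480.
Compound inflation: 0.9914 × 1.0478 = 1.03878892.
Deflate: 1.18906480 / 1.03878892 = 1.14466450.
Annualized real rate = 1.14466450^(1/2) − 1 = 6.9890% → 6.99%.

6.99%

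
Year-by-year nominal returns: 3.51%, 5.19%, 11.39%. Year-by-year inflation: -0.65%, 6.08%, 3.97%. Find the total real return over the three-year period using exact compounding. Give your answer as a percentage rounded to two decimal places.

Nominal growth factor = 1.0351 × 1.0519 × 1.1139 = 1.212838
Price-level growth factor = 0.9935 × 1.0608 × 1.0397 = 1.095745
Real growth factor = 1.212838 / 1.095745 = 1.106862
Total real return = 1.106862 − 1 → 10.69%.

10.69%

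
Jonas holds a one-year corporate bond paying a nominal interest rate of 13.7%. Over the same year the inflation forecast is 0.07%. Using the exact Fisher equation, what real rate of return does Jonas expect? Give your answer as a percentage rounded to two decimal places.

13.62%

By the Fisher equation, 1 + r = (1 + i)/(1 + π).
1 + r = 1.13700 / 1.00070 = 1.136205
r = 1.136205 − 1 = 13.6205%, i.e. 13.62%.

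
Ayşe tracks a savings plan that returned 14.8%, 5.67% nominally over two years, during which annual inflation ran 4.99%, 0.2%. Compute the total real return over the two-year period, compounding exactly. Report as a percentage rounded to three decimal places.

Nominal growth factor = 1.1480 × 1.0567 = 1.213092
Price-level growth factor = 1.0499 × 1.0020 = 1.052000
Real growth factor = 1.213092 / 1.052000 = 1.153129
Total real return = 1.153129 − 1 → 15.313%.

15.313%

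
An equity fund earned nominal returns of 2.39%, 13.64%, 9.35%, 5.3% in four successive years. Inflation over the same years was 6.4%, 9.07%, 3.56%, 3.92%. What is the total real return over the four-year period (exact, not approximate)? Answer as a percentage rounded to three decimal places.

7.275%

Nominal growth factor = 1.0239 × 1.1364 × 1.0935 × 1.0530 = 1.339788
Price-level growth factor = 1.0640 × 1.0907 × 1.0356 × 1.0392 = 1.248930
Real growth factor = 1.339788 / 1.248930 = 1.072748
Total real return = 1.072748 − 1 → 7.275%.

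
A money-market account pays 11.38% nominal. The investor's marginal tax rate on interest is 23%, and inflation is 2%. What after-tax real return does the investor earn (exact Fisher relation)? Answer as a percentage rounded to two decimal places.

6.63%

After-tax nominal return = 11.38% × (1 − 0.23) = 8.7626%.
1 + r = 1.087626 / 1.02000 = 1.066300
After-tax real rate = 1.066300 − 1 → 6.63%.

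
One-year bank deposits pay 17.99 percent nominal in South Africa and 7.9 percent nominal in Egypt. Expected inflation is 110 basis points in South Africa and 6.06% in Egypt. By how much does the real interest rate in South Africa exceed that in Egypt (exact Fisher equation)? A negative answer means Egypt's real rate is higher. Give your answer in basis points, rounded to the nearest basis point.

1497 basis points

South Africa: (1 + 0.1799)/(1 + 0.0110) − 1 = 16.7062%
Egypt: (1 + 0.0790)/(1 + 0.0606) − 1 = 1.7349%
Differential = 16.7062% − 1.7349% = 14.9714% → 1497 basis points.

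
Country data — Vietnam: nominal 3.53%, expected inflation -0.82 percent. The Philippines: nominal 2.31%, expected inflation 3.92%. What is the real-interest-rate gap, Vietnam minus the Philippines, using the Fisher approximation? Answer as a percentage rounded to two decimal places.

Vietnam: 3.53% − (-0.82%) = 4.350%
The Philippines: 2.31% − 3.92% = -1.610%
Differential = 5.960% → 5.96%.

5.96%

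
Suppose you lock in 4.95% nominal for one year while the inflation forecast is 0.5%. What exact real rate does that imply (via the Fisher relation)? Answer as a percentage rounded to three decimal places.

4.428%

By the Fisher relation, 1 + r = (1 + i)/(1 + π).
1 + r = 1.04950 / 1.00500 = 1.044279
r = 1.044279 − 1 = 4.4279%, i.e. 4.428%.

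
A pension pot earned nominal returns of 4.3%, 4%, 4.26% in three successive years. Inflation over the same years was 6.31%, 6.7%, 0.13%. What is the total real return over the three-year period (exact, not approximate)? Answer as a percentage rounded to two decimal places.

Nominal growth factor = 1.0430 × 1.0400 × 1.0426 = 1.130929
Price-level growth factor = 1.0631 × 1.0670 × 1.0013 = 1.135802
Real growth factor = 1.130929 / 1.135802 = 0.995709
Total real return = 0.995709 − 1 → -0.43%.

-0.43%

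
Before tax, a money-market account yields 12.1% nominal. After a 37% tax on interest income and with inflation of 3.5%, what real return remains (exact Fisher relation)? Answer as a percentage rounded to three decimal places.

After-tax nominal return = 12.1% × (1 − 0.37) = 7.6230%.
1 + r = 1.07623 / 1.03500 = 1.039836
After-tax real rate = 1.039836 − 1 → 3.984%.

3.984%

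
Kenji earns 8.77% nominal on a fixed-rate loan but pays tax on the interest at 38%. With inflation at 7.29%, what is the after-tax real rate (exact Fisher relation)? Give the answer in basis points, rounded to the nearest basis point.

-173 basis points

After-tax nominal return = 8.77% × (1 − 0.38) = 5.4374%.
1 + r = 1.054374 / 1.07290 = 0.982733
After-tax real rate = 0.982733 − 1 → -173 basis points.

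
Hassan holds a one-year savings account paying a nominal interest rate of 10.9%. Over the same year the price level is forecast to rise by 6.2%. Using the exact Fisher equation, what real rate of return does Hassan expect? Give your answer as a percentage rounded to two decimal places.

4.43%

By the Fisher equation, 1 + r = (1 + i)/(1 + π).
1 + r = 1.10900 / 1.06200 = 1.044256
r = 1.044256 − 1 = 4.4256%, i.e. 4.43%.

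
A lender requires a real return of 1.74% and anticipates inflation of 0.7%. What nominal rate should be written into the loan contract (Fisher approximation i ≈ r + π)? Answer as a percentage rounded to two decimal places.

i ≈ r + π = 1.74% + 0.7% = 2.44%.

2.44%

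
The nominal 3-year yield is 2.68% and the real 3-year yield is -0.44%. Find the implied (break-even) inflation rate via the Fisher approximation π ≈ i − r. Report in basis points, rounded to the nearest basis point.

312 basis points

π ≈ i − r = 2.68% − (-0.44%) → 312 basis points.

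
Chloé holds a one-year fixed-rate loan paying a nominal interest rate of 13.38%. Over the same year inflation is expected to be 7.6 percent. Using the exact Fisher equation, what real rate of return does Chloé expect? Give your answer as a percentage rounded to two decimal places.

5.37%

By the Fisher equation, 1 + r = (1 + i)/(1 + π).
1 + r = 1.13380 / 1.07600 = 1.053717
r = 1.053717 − 1 = 5.3717%, i.e. 5.37%.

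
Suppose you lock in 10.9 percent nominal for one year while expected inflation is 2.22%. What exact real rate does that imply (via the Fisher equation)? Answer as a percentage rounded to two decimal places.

8.49%

By the Fisher equation, 1 + r = (1 + i)/(1 + π).
1 + r = 1.10900 / 1.02220 = 1.084915
r = 1.084915 − 1 = 8.4915%, i.e. 8.49%.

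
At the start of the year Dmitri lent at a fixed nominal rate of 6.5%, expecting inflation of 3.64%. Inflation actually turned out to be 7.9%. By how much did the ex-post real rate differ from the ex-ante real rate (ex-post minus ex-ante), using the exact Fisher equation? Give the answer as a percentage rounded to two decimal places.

-4.06%

Ex-ante: (1 + 0.0650)/(1 + 0.0364) − 1 = 2.7596%
Ex-post: (1 + 0.0650)/(1 + 0.0790) − 1 = -1.2975%
Difference (ex-post − ex-ante) = -4.0570% → -4.06%.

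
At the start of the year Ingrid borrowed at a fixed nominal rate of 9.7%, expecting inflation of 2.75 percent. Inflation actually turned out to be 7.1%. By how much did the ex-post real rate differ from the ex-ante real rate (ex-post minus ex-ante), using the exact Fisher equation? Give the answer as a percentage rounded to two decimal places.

-4.34%

Ex-ante: (1 + 0.0970)/(1 + 0.0275) − 1 = 6.7640%
Ex-post: (1 + 0.0970)/(1 + 0.0710) − 1 = 2.4276%
Difference (ex-post − ex-ante) = -4.3364% → -4.34%.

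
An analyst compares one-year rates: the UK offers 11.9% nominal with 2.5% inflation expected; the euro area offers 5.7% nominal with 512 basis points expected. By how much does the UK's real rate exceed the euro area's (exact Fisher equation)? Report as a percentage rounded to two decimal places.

8.62%

The UK: (1 + 0.1190)/(1 + 0.0250) − 1 = 9.1707%
The euro area: (1 + 0.0570)/(1 + 0.0512) − 1 = 0.5518%
Differential = 9.1707% − 0.5518% = 8.6190% → 8.62%.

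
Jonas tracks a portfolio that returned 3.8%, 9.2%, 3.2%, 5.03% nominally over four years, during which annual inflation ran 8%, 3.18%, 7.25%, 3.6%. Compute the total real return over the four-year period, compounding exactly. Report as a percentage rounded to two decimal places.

-0.77%

Nominal growth factor = 1.0380 × 1.0920 × 1.0320 × 1.0503 = 1.228607
Price-level growth factor = 1.0800 × 1.0318 × 1.0725 × 1.0360 = 1.238159
Real growth factor = 1.228607 / 1.238159 = 0.992286
Total real return = 0.992286 − 1 → -0.77%.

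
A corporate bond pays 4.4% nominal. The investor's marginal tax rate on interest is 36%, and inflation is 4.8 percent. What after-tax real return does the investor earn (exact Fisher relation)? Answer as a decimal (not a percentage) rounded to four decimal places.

-0.0189

After-tax nominal return = 4.4% × (1 − 0.36) = 2.8160%.
1 + r = 1.02816 / 1.04800 = 0.981069
After-tax real rate = 0.981069 − 1 → -0.0189.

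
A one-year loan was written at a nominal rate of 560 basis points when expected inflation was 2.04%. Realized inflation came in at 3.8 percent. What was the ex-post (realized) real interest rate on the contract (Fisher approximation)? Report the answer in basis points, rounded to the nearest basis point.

Ex-post: 5.6% − 3.8% = 1.800%
So the realized real rate is 180 basis points.

180 basis points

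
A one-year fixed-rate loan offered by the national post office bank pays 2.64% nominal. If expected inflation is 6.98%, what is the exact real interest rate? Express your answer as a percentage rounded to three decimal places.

By the Fisher relation, 1 + r = (1 + i)/(1 + π).
1 + r = 1.02640 / 1.06980 = 0.959432
r = 0.959432 − 1 = -4.0568%, i.e. -4.057%.

-4.057%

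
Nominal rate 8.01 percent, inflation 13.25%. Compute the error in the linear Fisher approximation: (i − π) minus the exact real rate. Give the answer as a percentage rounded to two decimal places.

Approximate: r ≈ 8.010% − 13.250% = -5.2400%
Exact: (1 + 0.0801)/(1 + 0.1325) − 1 = -4.6269%
Error = -5.2400% − (-4.6269%) = -0.6131% → -0.61%.

-0.61%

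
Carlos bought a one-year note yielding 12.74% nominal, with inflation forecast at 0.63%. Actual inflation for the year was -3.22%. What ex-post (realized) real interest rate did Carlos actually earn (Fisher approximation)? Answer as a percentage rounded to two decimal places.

Ex-post: 12.74% − (-3.22%) = 15.960%
So the realized real rate is 15.96%.

15.96%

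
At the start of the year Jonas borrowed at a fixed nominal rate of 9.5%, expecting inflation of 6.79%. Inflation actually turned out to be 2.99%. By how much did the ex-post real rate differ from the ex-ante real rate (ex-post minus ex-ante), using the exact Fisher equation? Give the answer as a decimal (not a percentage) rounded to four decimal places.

Ex-ante: (1 + 0.0950)/(1 + 0.0679) − 1 = 2.5377%
Ex-post: (1 + 0.0950)/(1 + 0.0299) − 1 = 6.3210%
Difference (ex-post − ex-ante) = 3.7833% → 0.0378.

0.0378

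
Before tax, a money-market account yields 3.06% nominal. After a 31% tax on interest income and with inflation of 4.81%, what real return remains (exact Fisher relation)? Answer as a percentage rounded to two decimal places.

After-tax nominal return = 3.06% × (1 − 0.31) = 2.1114%.
1 + r = 1.021114 / 1.04810 = 0.974252
After-tax real rate = 0.974252 − 1 → -2.57%.

-2.57%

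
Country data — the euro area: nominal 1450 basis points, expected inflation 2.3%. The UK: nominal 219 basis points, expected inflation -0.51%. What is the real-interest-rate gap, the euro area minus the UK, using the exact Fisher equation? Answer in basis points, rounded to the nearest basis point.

The euro area: (1 + 0.1450)/(1 + 0.0230) − 1 = 11.9257%
The UK: (1 + 0.0219)/(1 − 0.0051) − 1 = 2.7138%
Differential = 11.9257% − 2.7138% = 9.2119% → 921 basis points.

921 basis points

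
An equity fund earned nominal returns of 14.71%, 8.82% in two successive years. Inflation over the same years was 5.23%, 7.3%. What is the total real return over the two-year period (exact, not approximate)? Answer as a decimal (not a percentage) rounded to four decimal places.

Nominal growth factor = 1.1471 × 1.0882 = 1.248274
Price-level growth factor = 1.0523 × 1.0730 = 1.129118
Real growth factor = 1.248274 / 1.129118 = 1.105530
Total real return = 1.105530 − 1 → 0.1055.

0.1055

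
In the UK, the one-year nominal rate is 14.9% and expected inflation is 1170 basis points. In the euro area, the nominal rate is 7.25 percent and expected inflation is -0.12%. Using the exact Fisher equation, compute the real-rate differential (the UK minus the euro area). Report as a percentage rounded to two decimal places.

The UK: (1 + 0.1490)/(1 + 0.1170) − 1 = 2.8648%
The euro area: (1 + 0.0725)/(1 − 0.0012) − 1 = 7.3789%
Differential = 2.8648% − 7.3789% = -4.5140% → -4.51%.

-4.51%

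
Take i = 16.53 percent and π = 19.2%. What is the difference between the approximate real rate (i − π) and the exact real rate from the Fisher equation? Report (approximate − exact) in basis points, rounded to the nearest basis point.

-43 basis points

Approximate: r ≈ 16.530% − 19.200% = -2.6700%
Exact: (1 + 0.1653)/(1 + 0.1920) − 1 = -2.2399%
Error = -2.6700% − (-2.2399%) = -0.4301% → -43 basis points.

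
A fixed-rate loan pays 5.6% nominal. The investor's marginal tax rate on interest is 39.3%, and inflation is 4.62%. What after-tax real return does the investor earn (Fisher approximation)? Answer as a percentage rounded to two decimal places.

-1.22%

After-tax nominal return = 5.6% × (1 − 0.393) = 3.3992%.
r ≈ 3.3992% − 4.62% → -1.22%.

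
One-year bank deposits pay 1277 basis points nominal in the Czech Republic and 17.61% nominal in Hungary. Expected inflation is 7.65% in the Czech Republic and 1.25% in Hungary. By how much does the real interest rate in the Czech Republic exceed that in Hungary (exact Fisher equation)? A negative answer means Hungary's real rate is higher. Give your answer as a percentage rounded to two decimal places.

-11.40%

The Czech Republic: (1 + 0.1277)/(1 + 0.0765) − 1 = 4.7562%
Hungary: (1 + 0.1761)/(1 + 0.0125) − 1 = 16.1580%
Differential = 4.7562% − 16.1580% = -11.4019% → -11.40%.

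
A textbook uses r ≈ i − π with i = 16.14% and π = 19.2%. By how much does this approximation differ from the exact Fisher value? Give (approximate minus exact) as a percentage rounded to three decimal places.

Approximate: r ≈ 16.140% − 19.200% = -3.0600%
Exact: (1 + 0.1614)/(1 + 0.1920) − 1 = -2.5671%
Error = -3.0600% − (-2.5671%) = -0.4929% → -0.493%.

-0.493%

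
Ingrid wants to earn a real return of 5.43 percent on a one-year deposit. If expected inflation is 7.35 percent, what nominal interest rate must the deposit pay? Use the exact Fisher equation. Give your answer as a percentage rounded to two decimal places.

(1 + i) = (1 + r)(1 + π) = 1.05430 × 1.07350 = 1.13179105
i = 1.13179105 − 1, so the required nominal rate is 13.18%.

13.18%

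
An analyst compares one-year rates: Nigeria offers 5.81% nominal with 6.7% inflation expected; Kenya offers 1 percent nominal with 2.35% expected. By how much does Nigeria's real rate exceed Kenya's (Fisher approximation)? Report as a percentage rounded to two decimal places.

Nigeria: 5.81% − 6.7% = -0.890%
Kenya: 1% − 2.35% = -1.350%
Differential = 0.460% → 0.46%.

0.46%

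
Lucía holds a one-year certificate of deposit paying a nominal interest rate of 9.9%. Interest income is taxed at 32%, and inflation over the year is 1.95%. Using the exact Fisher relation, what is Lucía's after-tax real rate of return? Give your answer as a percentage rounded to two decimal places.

After-tax nominal return = 9.9% × (1 − 0.32) = 6.7320%.
1 + r = 1.06732 / 1.01950 = 1.046905
After-tax real rate = 1.046905 − 1 → 4.69%.

4.69%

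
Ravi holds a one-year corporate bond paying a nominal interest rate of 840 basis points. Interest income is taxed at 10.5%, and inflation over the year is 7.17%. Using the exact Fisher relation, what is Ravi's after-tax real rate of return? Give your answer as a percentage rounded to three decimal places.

After-tax nominal return = 8.4% × (1 − 0.105) = 7.5180%.
1 + r = 1.07518 / 1.07170 = 1.003247
After-tax real rate = 1.003247 − 1 → 0.325%.

0.325%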